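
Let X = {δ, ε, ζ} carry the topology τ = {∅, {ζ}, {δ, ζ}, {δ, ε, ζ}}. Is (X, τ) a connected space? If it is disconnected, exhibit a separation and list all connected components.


(X, τ) is connected.

Find clopen sets (U ∈ τ with X ∖ U ∈ τ):
  U = ∅, X ∖ U = {δ, ε, ζ} — both open, so U is clopen.
  U = {δ, ε, ζ}, X ∖ U = ∅ — both open, so U is clopen.
Only trivial clopens (∅ and X) exist, so (X, τ) is connected.
Compute connected components by grouping points that agree on all clopens:
  component: {δ, ε, ζ}


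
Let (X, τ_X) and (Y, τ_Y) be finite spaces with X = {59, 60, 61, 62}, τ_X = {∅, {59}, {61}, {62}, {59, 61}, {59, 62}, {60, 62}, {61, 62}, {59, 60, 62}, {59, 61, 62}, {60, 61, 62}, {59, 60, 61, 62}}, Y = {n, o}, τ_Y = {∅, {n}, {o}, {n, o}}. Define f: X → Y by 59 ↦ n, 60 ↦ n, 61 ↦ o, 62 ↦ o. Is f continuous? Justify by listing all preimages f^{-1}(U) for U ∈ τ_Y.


f is NOT continuous.

Compute f^{-1}(U) for each U ∈ τ_Y:
  U = ∅: f^{-1}(U) = ∅ ∈ τ_X ✓.
  U = {n}: f^{-1}(U) = {59, 60} ∉ τ_X ✗.
  U = {o}: f^{-1}(U) = {61, 62} ∈ τ_X ✓.
  U = {n, o}: f^{-1}(U) = {59, 60, 61, 62} ∈ τ_X ✓.
Found U = {n} with f^{-1}(U) = {59, 60} not in τ_X. Therefore f is NOT continuous.


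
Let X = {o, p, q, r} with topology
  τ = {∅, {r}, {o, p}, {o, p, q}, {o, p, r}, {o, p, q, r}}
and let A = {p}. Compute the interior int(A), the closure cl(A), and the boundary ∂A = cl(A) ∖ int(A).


int(A) = ∅, cl(A) = {o, p, q}, ∂A = {o, p, q}.

Closed sets in (X, τ) are complements of opens:
  closed(X, τ) = {∅, {q}, {r}, {q, r}, {o, p, q}, {o, p, q, r}}.
int(A) = ⋃ {U ∈ τ : U ⊆ A}. Opens contained in A: ∅.
Taking the union of these: int(A) = ∅.
cl(A) = ⋂ {C closed : A ⊆ C}. Closed sets containing A: {o, p, q}, {o, p, q, r}.
Intersecting these: cl(A) = {o, p, q}.
∂A = cl(A) ∖ int(A) = {o, p, q} ∖ ∅ = {o, p, q}.


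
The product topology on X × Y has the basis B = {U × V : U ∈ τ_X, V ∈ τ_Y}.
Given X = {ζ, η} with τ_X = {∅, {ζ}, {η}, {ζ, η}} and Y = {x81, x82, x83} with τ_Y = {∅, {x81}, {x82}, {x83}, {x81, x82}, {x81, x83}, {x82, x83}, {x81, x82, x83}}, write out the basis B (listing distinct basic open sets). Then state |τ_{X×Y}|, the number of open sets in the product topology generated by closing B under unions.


Basis B = {∅ × ∅, {ζ} × {x81}, {ζ} × {x82}, {ζ} × {x83}, {η} × {x81}, {η} × {x82}, {η} × {x83}, {ζ} × {x81, x82}, {ζ} × {x81, x83}, {ζ, η} × {x81}, {ζ} × {x82, x83}, {ζ, η} × {x82}, {ζ, η} × {x83}, {η} × {x81, x82}, {η} × {x81, x83}, {η} × {x82, x83}, {ζ} × {x81, x82, x83}, {η} × {x81, x82, x83}, {ζ, η} × {x81, x82}, {ζ, η} × {x81, x83}, {ζ, η} × {x82, x83}, {ζ, η} × {x81, x82, x83}}; |τ_{X×Y}| = 64.

Enumerate products U × V with U ∈ τ_X, V ∈ τ_Y (deduplicated):
  ∅ × ∅ = {} (∅)
  {ζ} × {x81} = {(ζ,x81)}
  {ζ} × {x82} = {(ζ,x82)}
  {ζ} × {x83} = {(ζ,x83)}
  {η} × {x81} = {(η,x81)}
  {η} × {x82} = {(η,x82)}
  {η} × {x83} = {(η,x83)}
  {ζ} × {x81, x82} = {(ζ,x81), (ζ,x82)}
  {ζ} × {x81, x83} = {(ζ,x81), (ζ,x83)}
  {ζ, η} × {x81} = {(ζ,x81), (η,x81)}
  {ζ} × {x82, x83} = {(ζ,x82), (ζ,x83)}
  {ζ, η} × {x82} = {(ζ,x82), (η,x82)}
  {ζ, η} × {x83} = {(ζ,x83), (η,x83)}
  {η} × {x81, x82} = {(η,x81), (η,x82)}
  {η} × {x81, x83} = {(η,x81), (η,x83)}
  {η} × {x82, x83} = {(η,x82), (η,x83)}
  {ζ} × {x81, x82, x83} = {(ζ,x81), (ζ,x82), (ζ,x83)}
  {η} × {x81, x82, x83} = {(η,x81), (η,x82), (η,x83)}
  {ζ, η} × {x81, x82} = {(ζ,x81), (ζ,x82), (η,x81), (η,x82)}
  {ζ, η} × {x81, x83} = {(ζ,x81), (ζ,x83), (η,x81), (η,x83)}
  {ζ, η} × {x82, x83} = {(ζ,x82), (ζ,x83), (η,x82), (η,x83)}
  {ζ, η} × {x81, x82, x83} = {(ζ,x81), (ζ,x82), (ζ,x83), (η,x81), (η,x82), (η,x83)}
These 22 distinct sets form the basis B.
Close under arbitrary unions to get τ_{X×Y}; counting gives |τ_{X×Y}| = 64.


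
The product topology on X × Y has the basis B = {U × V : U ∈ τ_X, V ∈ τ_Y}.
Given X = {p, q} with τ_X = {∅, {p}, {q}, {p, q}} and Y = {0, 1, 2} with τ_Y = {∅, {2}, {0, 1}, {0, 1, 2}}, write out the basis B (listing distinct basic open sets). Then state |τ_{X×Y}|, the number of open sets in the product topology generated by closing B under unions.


Basis B = {∅ × ∅, {p} × {2}, {q} × {2}, {p} × {0, 1}, {p, q} × {2}, {q} × {0, 1}, {p} × {0, 1, 2}, {q} × {0, 1, 2}, {p, q} × {0, 1}, {p, q} × {0, 1, 2}}; |τ_{X×Y}| = 16.

Enumerate products U × V with U ∈ τ_X, V ∈ τ_Y (deduplicated):
  ∅ × ∅ = {} (∅)
  {p} × {2} = {(p,2)}
  {q} × {2} = {(q,2)}
  {p} × {0, 1} = {(p,0), (p,1)}
  {p, q} × {2} = {(p,2), (q,2)}
  {q} × {0, 1} = {(q,0), (q,1)}
  {p} × {0, 1, 2} = {(p,0), (p,1), (p,2)}
  {q} × {0, 1, 2} = {(q,0), (q,1), (q,2)}
  {p, q} × {0, 1} = {(p,0), (p,1), (q,0), (q,1)}
  {p, q} × {0, 1, 2} = {(p,0), (p,1), (p,2), (q,0), (q,1), (q,2)}
These 10 distinct sets form the basis B.
Close under arbitrary unions to get τ_{X×Y}; counting gives |τ_{X×Y}| = 16.


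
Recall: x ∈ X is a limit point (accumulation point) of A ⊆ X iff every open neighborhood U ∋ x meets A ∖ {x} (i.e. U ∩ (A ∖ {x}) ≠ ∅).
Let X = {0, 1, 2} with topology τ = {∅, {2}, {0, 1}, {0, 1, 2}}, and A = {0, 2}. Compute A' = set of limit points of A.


A' = {1}

For each x ∈ X, list the open sets U ∈ τ with x ∈ U, then check whether U ∩ (A ∖ {x}) ≠ ∅ for every such U.
  x = 0: open {0, 1} ∋ x has {0, 1} ∩ (A ∖ {0}) = ∅, so x is NOT a limit point.
  x = 1: opens ∋ x are {0, 1}, {0, 1, 2}; each meets A ∖ {1}, so x IS a limit point.
  x = 2: open {2} ∋ x has {2} ∩ (A ∖ {2}) = ∅, so x is NOT a limit point.
Collecting: A' = {1}.


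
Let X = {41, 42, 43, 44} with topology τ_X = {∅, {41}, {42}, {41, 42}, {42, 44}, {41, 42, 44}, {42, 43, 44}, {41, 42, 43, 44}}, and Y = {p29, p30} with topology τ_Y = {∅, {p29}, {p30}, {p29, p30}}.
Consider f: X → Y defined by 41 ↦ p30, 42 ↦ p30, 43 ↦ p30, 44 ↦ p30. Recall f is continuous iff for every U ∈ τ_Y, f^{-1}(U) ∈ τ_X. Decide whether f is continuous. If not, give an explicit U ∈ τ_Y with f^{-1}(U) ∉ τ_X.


f IS continuous.

Compute f^{-1}(U) for each U ∈ τ_Y:
  U = ∅: f^{-1}(U) = ∅ ∈ τ_X ✓.
  U = {p29}: f^{-1}(U) = ∅ ∈ τ_X ✓.
  U = {p30}: f^{-1}(U) = {41, 42, 43, 44} ∈ τ_X ✓.
  U = {p29, p30}: f^{-1}(U) = {41, 42, 43, 44} ∈ τ_X ✓.
Every preimage lies in τ_X, so f IS continuous.


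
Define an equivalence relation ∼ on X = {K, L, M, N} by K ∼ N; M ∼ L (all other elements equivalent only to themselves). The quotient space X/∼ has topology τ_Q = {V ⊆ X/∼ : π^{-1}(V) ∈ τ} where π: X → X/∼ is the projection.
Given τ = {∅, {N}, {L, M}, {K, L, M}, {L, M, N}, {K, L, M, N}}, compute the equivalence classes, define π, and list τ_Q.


X/∼ = {[K=N], [L=M]}; |τ_Q| = 3.

Equivalence classes: [K=N], [L=M].
Quotient map π: X → X/∼ sends K ↦ [K=N], L ↦ [L=M], M ↦ [L=M], N ↦ [K=N].
For each subset V ⊆ X/∼, compute π^{-1}(V) ⊆ X and check whether π^{-1}(V) ∈ τ. V is open in τ_Q iff π^{-1}(V) ∈ τ.
  V = {}: π^{-1}(V) = ∅ ∈ τ ✓.
  V = {[K=N]}: π^{-1}(V) = {K, N} ∉ τ ✗.
  V = {[L=M]}: π^{-1}(V) = {L, M} ∈ τ ✓.
  V = {[K=N], [L=M]}: π^{-1}(V) = {K, L, M, N} ∈ τ ✓.
Open sets in the quotient: τ_Q = {{}, {[L=M]}, {[K=N], [L=M]}} (3 elements).


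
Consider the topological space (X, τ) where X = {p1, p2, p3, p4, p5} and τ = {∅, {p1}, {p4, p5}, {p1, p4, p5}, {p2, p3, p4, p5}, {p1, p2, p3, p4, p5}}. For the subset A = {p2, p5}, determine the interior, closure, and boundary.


int(A) = ∅, cl(A) = {p2, p3, p4, p5}, ∂A = {p2, p3, p4, p5}.

Closed sets in (X, τ) are complements of opens:
  closed(X, τ) = {∅, {p1}, {p2, p3}, {p1, p2, p3}, {p2, p3, p4, p5}, {p1, p2, p3, p4, p5}}.
int(A) = ⋃ {U ∈ τ : U ⊆ A}. Opens contained in A: ∅.
Taking the union of these: int(A) = ∅.
cl(A) = ⋂ {C closed : A ⊆ C}. Closed sets containing A: {p2, p3, p4, p5}, {p1, p2, p3, p4, p5}.
Intersecting these: cl(A) = {p2, p3, p4, p5}.
∂A = cl(A) ∖ int(A) = {p2, p3, p4, p5} ∖ ∅ = {p2, p3, p4, p5}.


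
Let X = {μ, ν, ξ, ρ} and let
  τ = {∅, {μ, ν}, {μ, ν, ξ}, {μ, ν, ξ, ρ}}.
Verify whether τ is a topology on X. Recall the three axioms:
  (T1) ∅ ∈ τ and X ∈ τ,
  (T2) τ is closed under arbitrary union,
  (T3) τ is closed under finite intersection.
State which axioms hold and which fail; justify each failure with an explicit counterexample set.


τ IS a topology on X.

Axiom (T1): ∅ ∈ τ? Yes; X ∈ τ? Yes.
Axiom (T2/T3): check pairwise unions and intersections of members of τ.
All pairwise intersections and unions checked — each lies in τ. Therefore τ satisfies (T1), (T2), (T3): it IS a topology on X.


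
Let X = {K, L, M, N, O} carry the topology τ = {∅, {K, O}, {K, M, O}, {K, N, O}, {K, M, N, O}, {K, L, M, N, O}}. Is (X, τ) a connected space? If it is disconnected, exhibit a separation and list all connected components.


(X, τ) is connected.

Find clopen sets (U ∈ τ with X ∖ U ∈ τ):
  U = ∅, X ∖ U = {K, L, M, N, O} — both open, so U is clopen.
  U = {K, L, M, N, O}, X ∖ U = ∅ — both open, so U is clopen.
Only trivial clopens (∅ and X) exist, so (X, τ) is connected.
Compute connected components by grouping points that agree on all clopens:
  component: {K, L, M, N, O}


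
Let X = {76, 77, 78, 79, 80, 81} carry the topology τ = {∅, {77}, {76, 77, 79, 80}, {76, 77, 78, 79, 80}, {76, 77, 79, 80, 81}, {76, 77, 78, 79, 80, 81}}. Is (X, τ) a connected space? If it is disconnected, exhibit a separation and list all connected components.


(X, τ) is connected.

Find clopen sets (U ∈ τ with X ∖ U ∈ τ):
  U = ∅, X ∖ U = {76, 77, 78, 79, 80, 81} — both open, so U is clopen.
  U = {76, 77, 78, 79, 80, 81}, X ∖ U = ∅ — both open, so U is clopen.
Only trivial clopens (∅ and X) exist, so (X, τ) is connected.
Compute connected components by grouping points that agree on all clopens:
  component: {76, 77, 78, 79, 80, 81}


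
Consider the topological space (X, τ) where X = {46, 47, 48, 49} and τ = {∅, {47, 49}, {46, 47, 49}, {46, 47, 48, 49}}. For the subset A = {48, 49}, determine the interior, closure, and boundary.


int(A) = ∅, cl(A) = {46, 47, 48, 49}, ∂A = {46, 47, 48, 49}.

Closed sets in (X, τ) are complements of opens:
  closed(X, τ) = {∅, {48}, {46, 48}, {46, 47, 48, 49}}.
int(A) = ⋃ {U ∈ τ : U ⊆ A}. Opens contained in A: ∅.
Taking the union of these: int(A) = ∅.
cl(A) = ⋂ {C closed : A ⊆ C}. Closed sets containing A: {46, 47, 48, 49}.
Intersecting these: cl(A) = {46, 47, 48, 49}.
∂A = cl(A) ∖ int(A) = {46, 47, 48, 49} ∖ ∅ = {46, 47, 48, 49}.


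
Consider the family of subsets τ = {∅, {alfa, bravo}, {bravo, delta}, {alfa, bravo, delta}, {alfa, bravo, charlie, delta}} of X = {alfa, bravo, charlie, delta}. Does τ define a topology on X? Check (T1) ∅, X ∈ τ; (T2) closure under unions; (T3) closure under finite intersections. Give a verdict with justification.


τ is NOT a topology on X.

Axiom (T1): ∅ ∈ τ? Yes; X ∈ τ? Yes.
Axiom (T2/T3): check pairwise unions and intersections of members of τ.
Counterexample for (T3): {alfa, bravo} ∩ {bravo, delta} = {bravo} ∉ τ. Therefore τ is NOT a topology.


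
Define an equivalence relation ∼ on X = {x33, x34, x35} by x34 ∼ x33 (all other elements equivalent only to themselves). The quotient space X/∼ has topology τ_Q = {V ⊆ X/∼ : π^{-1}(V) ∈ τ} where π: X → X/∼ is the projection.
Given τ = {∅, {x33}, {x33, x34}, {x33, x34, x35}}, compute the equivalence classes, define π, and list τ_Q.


X/∼ = {[x33=x34], [x35]}; |τ_Q| = 3.

Equivalence classes: [x33=x34], [x35].
Quotient map π: X → X/∼ sends x33 ↦ [x33=x34], x34 ↦ [x33=x34], x35 ↦ [x35].
For each subset V ⊆ X/∼, compute π^{-1}(V) ⊆ X and check whether π^{-1}(V) ∈ τ. V is open in τ_Q iff π^{-1}(V) ∈ τ.
  V = {}: π^{-1}(V) = ∅ ∈ τ ✓.
  V = {[x33=x34]}: π^{-1}(V) = {x33, x34} ∈ τ ✓.
  V = {[x35]}: π^{-1}(V) = {x35} ∉ τ ✗.
  V = {[x33=x34], [x35]}: π^{-1}(V) = {x33, x34, x35} ∈ τ ✓.
Open sets in the quotient: τ_Q = {{}, {[x33=x34]}, {[x33=x34], [x35]}} (3 elements).


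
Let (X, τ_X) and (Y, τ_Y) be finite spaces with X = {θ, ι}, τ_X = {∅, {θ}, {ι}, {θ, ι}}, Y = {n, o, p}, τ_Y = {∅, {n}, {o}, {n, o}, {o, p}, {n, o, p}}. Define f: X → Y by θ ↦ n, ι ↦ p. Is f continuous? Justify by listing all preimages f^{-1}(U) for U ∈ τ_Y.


f IS continuous.

Compute f^{-1}(U) for each U ∈ τ_Y:
  U = ∅: f^{-1}(U) = ∅ ∈ τ_X ✓.
  U = {n}: f^{-1}(U) = {θ} ∈ τ_X ✓.
  U = {o}: f^{-1}(U) = ∅ ∈ τ_X ✓.
  U = {n, o}: f^{-1}(U) = {θ} ∈ τ_X ✓.
  U = {o, p}: f^{-1}(U) = {ι} ∈ τ_X ✓.
  U = {n, o, p}: f^{-1}(U) = {θ, ι} ∈ τ_X ✓.
Every preimage lies in τ_X, so f IS continuous.


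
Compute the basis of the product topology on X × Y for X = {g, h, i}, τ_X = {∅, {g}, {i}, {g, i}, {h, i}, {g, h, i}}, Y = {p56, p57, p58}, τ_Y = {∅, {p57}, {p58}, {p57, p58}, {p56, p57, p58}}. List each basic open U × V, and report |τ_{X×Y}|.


Basis B = {∅ × ∅, {g} × {p57}, {g} × {p58}, {i} × {p57}, {i} × {p58}, {g} × {p57, p58}, {g, i} × {p57}, {g, i} × {p58}, {h, i} × {p57}, {h, i} × {p58}, {i} × {p57, p58}, {g} × {p56, p57, p58}, {g, h, i} × {p57}, {g, h, i} × {p58}, {i} × {p56, p57, p58}, {g, i} × {p57, p58}, {h, i} × {p57, p58}, {g, i} × {p56, p57, p58}, {g, h, i} × {p57, p58}, {h, i} × {p56, p57, p58}, {g, h, i} × {p56, p57, p58}}; |τ_{X×Y}| = 70.

Enumerate products U × V with U ∈ τ_X, V ∈ τ_Y (deduplicated):
  ∅ × ∅ = {} (∅)
  {g} × {p57} = {(g,p57)}
  {g} × {p58} = {(g,p58)}
  {i} × {p57} = {(i,p57)}
  {i} × {p58} = {(i,p58)}
  {g} × {p57, p58} = {(g,p57), (g,p58)}
  {g, i} × {p57} = {(g,p57), (i,p57)}
  {g, i} × {p58} = {(g,p58), (i,p58)}
  {h, i} × {p57} = {(h,p57), (i,p57)}
  {h, i} × {p58} = {(h,p58), (i,p58)}
  {i} × {p57, p58} = {(i,p57), (i,p58)}
  {g} × {p56, p57, p58} = {(g,p56), (g,p57), (g,p58)}
  {g, h, i} × {p57} = {(g,p57), (h,p57), (i,p57)}
  {g, h, i} × {p58} = {(g,p58), (h,p58), (i,p58)}
  {i} × {p56, p57, p58} = {(i,p56), (i,p57), (i,p58)}
  {g, i} × {p57, p58} = {(g,p57), (g,p58), (i,p57), (i,p58)}
  {h, i} × {p57, p58} = {(h,p57), (h,p58), (i,p57), (i,p58)}
  {g, i} × {p56, p57, p58} = {(g,p56), (g,p57), (g,p58), (i,p56), (i,p57), (i,p58)}
  {g, h, i} × {p57, p58} = {(g,p57), (g,p58), (h,p57), (h,p58), (i,p57), (i,p58)}
  {h, i} × {p56, p57, p58} = {(h,p56), (h,p57), (h,p58), (i,p56), (i,p57), (i,p58)}
  {g, h, i} × {p56, p57, p58} = {(g,p56), (g,p57), (g,p58), (h,p56), (h,p57), (h,p58), (i,p56), (i,p57), (i,p58)}
These 21 distinct sets form the basis B.
Close under arbitrary unions to get τ_{X×Y}; counting gives |τ_{X×Y}| = 70.


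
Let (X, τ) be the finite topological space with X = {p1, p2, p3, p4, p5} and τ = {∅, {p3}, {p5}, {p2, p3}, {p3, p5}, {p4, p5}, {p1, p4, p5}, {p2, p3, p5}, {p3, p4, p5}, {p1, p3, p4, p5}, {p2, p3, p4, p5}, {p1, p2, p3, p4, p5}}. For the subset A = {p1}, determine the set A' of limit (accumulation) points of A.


A' = ∅

For each x ∈ X, list the open sets U ∈ τ with x ∈ U, then check whether U ∩ (A ∖ {x}) ≠ ∅ for every such U.
  x = p1: open {p1, p4, p5} ∋ x has {p1, p4, p5} ∩ (A ∖ {p1}) = ∅, so x is NOT a limit point.
  x = p2: open {p2, p3} ∋ x has {p2, p3} ∩ (A ∖ {p2}) = ∅, so x is NOT a limit point.
  x = p3: open {p3} ∋ x has {p3} ∩ (A ∖ {p3}) = ∅, so x is NOT a limit point.
  x = p4: open {p4, p5} ∋ x has {p4, p5} ∩ (A ∖ {p4}) = ∅, so x is NOT a limit point.
  x = p5: open {p5} ∋ x has {p5} ∩ (A ∖ {p5}) = ∅, so x is NOT a limit point.
Collecting: A' = ∅.


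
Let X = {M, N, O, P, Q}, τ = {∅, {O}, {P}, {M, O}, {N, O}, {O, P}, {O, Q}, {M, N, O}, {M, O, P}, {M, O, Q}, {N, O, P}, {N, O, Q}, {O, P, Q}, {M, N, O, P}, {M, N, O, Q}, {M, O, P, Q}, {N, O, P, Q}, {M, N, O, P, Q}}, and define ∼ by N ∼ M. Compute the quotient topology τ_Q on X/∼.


X/∼ = {[M=N], [O], [P], [Q]}; |τ_Q| = 10.

Equivalence classes: [M=N], [O], [P], [Q].
Quotient map π: X → X/∼ sends M ↦ [M=N], N ↦ [M=N], O ↦ [O], P ↦ [P], Q ↦ [Q].
For each subset V ⊆ X/∼, compute π^{-1}(V) ⊆ X and check whether π^{-1}(V) ∈ τ. V is open in τ_Q iff π^{-1}(V) ∈ τ.
  V = {}: π^{-1}(V) = ∅ ∈ τ ✓.
  V = {[M=N]}: π^{-1}(V) = {M, N} ∉ τ ✗.
  V = {[O]}: π^{-1}(V) = {O} ∈ τ ✓.
  V = {[M=N], [O]}: π^{-1}(V) = {M, N, O} ∈ τ ✓.
  V = {[P]}: π^{-1}(V) = {P} ∈ τ ✓.
  V = {[M=N], [P]}: π^{-1}(V) = {M, N, P} ∉ τ ✗.
  V = {[O], [P]}: π^{-1}(V) = {O, P} ∈ τ ✓.
  V = {[M=N], [O], [P]}: π^{-1}(V) = {M, N, O, P} ∈ τ ✓.
  V = {[Q]}: π^{-1}(V) = {Q} ∉ τ ✗.
  V = {[M=N], [Q]}: π^{-1}(V) = {M, N, Q} ∉ τ ✗.
  V = {[O], [Q]}: π^{-1}(V) = {O, Q} ∈ τ ✓.
  V = {[M=N], [O], [Q]}: π^{-1}(V) = {M, N, O, Q} ∈ τ ✓.
  V = {[P], [Q]}: π^{-1}(V) = {P, Q} ∉ τ ✗.
  V = {[M=N], [P], [Q]}: π^{-1}(V) = {M, N, P, Q} ∉ τ ✗.
  V = {[O], [P], [Q]}: π^{-1}(V) = {O, P, Q} ∈ τ ✓.
  V = {[M=N], [O], [P], [Q]}: π^{-1}(V) = {M, N, O, P, Q} ∈ τ ✓.
Open sets in the quotient: τ_Q = {{}, {[O]}, {[M=N], [O]}, {[P]}, {[O], [P]}, {[M=N], [O], [P]}, {[O], [Q]}, {[M=N], [O], [Q]}, {[O], [P], [Q]}, {[M=N], [O], [P], [Q]}} (10 elements).


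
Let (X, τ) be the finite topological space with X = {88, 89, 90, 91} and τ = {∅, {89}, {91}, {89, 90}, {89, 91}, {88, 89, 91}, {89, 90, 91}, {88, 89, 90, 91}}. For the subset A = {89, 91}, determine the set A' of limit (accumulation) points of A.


A' = {88, 90}

For each x ∈ X, list the open sets U ∈ τ with x ∈ U, then check whether U ∩ (A ∖ {x}) ≠ ∅ for every such U.
  x = 88: opens ∋ x are {88, 89, 91}, {88, 89, 90, 91}; each meets A ∖ {88}, so x IS a limit point.
  x = 89: open {89} ∋ x has {89} ∩ (A ∖ {89}) = ∅, so x is NOT a limit point.
  x = 90: opens ∋ x are {89, 90}, {89, 90, 91}, {88, 89, 90, 91}; each meets A ∖ {90}, so x IS a limit point.
  x = 91: open {91} ∋ x has {91} ∩ (A ∖ {91}) = ∅, so x is NOT a limit point.
Collecting: A' = {88, 90}.


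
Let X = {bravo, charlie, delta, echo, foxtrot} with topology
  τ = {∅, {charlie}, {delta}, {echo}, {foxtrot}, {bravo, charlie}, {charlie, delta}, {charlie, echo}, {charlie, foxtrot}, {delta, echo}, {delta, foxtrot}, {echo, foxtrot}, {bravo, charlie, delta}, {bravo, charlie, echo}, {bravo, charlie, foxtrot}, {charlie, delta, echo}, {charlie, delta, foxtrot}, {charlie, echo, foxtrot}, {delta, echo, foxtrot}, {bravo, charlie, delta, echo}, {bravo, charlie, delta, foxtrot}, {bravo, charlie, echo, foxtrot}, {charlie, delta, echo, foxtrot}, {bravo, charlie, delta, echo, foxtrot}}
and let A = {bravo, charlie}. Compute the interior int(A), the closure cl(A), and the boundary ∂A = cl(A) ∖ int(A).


int(A) = {bravo, charlie}, cl(A) = {bravo, charlie}, ∂A = ∅.

Closed sets in (X, τ) are complements of opens:
  closed(X, τ) = {∅, {bravo}, {delta}, {echo}, {foxtrot}, {bravo, charlie}, {bravo, delta}, {bravo, echo}, {bravo, foxtrot}, {delta, echo}, {delta, foxtrot}, {echo, foxtrot}, {bravo, charlie, delta}, {bravo, charlie, echo}, {bravo, charlie, foxtrot}, {bravo, delta, echo}, {bravo, delta, foxtrot}, {bravo, echo, foxtrot}, {delta, echo, foxtrot}, {bravo, charlie, delta, echo}, {bravo, charlie, delta, foxtrot}, {bravo, charlie, echo, foxtrot}, {bravo, delta, echo, foxtrot}, {bravo, charlie, delta, echo, foxtrot}}.
int(A) = ⋃ {U ∈ τ : U ⊆ A}. Opens contained in A: ∅, {charlie}, {bravo, charlie}.
Taking the union of these: int(A) = {bravo, charlie}.
cl(A) = ⋂ {C closed : A ⊆ C}. Closed sets containing A: {bravo, charlie}, {bravo, charlie, delta}, {bravo, charlie, echo}, {bravo, charlie, foxtrot}, {bravo, charlie, delta, echo}, {bravo, charlie, delta, foxtrot}, {bravo, charlie, echo, foxtrot}, {bravo, charlie, delta, echo, foxtrot}.
Intersecting these: cl(A) = {bravo, charlie}.
∂A = cl(A) ∖ int(A) = {bravo, charlie} ∖ {bravo, charlie} = ∅.


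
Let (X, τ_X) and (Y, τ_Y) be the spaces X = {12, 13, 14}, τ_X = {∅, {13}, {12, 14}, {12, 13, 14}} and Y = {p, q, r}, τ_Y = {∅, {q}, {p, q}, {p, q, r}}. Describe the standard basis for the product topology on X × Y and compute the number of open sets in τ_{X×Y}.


Basis B = {∅ × ∅, {13} × {q}, {12, 14} × {q}, {13} × {p, q}, {12, 13, 14} × {q}, {13} × {p, q, r}, {12, 14} × {p, q}, {12, 14} × {p, q, r}, {12, 13, 14} × {p, q}, {12, 13, 14} × {p, q, r}}; |τ_{X×Y}| = 16.

Enumerate products U × V with U ∈ τ_X, V ∈ τ_Y (deduplicated):
  ∅ × ∅ = {} (∅)
  {13} × {q} = {(13,q)}
  {12, 14} × {q} = {(12,q), (14,q)}
  {13} × {p, q} = {(13,p), (13,q)}
  {12, 13, 14} × {q} = {(12,q), (13,q), (14,q)}
  {13} × {p, q, r} = {(13,p), (13,q), (13,r)}
  {12, 14} × {p, q} = {(12,p), (12,q), (14,p), (14,q)}
  {12, 14} × {p, q, r} = {(12,p), (12,q), (12,r), (14,p), (14,q), (14,r)}
  {12, 13, 14} × {p, q} = {(12,p), (12,q), (13,p), (13,q), (14,p), (14,q)}
  {12, 13, 14} × {p, q, r} = {(12,p), (12,q), (12,r), (13,p), (13,q), (13,r), (14,p), (14,q), (14,r)}
These 10 distinct sets form the basis B.
Close under arbitrary unions to get τ_{X×Y}; counting gives |τ_{X×Y}| = 16.


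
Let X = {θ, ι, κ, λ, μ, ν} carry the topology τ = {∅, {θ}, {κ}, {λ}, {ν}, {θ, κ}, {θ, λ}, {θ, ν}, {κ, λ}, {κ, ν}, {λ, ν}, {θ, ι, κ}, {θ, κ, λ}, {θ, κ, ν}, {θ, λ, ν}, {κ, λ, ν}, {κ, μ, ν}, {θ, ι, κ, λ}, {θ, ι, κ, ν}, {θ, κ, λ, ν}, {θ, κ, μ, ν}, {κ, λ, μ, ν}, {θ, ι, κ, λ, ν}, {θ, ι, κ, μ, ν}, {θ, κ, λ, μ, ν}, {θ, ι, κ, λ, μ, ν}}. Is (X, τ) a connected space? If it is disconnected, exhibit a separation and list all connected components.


(X, τ) is disconnected; components = [{λ}, {θ, ι, κ, μ, ν}].

Find clopen sets (U ∈ τ with X ∖ U ∈ τ):
  U = ∅, X ∖ U = {θ, ι, κ, λ, μ, ν} — both open, so U is clopen.
  U = {λ}, X ∖ U = {θ, ι, κ, μ, ν} — both open, so U is clopen.
  U = {θ, ι, κ, μ, ν}, X ∖ U = {λ} — both open, so U is clopen.
  U = {θ, ι, κ, λ, μ, ν}, X ∖ U = ∅ — both open, so U is clopen.
Nontrivial clopen(s) exist: e.g. {θ, ι, κ, μ, ν}. So (X, τ) is disconnected.
Compute connected components by grouping points that agree on all clopens:
  component: {λ}
  component: {θ, ι, κ, μ, ν}


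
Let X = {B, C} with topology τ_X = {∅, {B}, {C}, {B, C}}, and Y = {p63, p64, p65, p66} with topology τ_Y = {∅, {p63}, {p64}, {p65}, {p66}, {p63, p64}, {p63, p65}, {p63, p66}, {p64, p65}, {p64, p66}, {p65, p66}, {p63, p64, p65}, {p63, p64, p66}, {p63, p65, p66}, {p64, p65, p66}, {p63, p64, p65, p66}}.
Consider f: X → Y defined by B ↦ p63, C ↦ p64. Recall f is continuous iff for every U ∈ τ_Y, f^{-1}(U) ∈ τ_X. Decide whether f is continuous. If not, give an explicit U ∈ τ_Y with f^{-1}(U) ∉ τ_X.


f IS continuous.

Compute f^{-1}(U) for each U ∈ τ_Y:
  U = ∅: f^{-1}(U) = ∅ ∈ τ_X ✓.
  U = {p63}: f^{-1}(U) = {B} ∈ τ_X ✓.
  U = {p64}: f^{-1}(U) = {C} ∈ τ_X ✓.
  U = {p65}: f^{-1}(U) = ∅ ∈ τ_X ✓.
  U = {p66}: f^{-1}(U) = ∅ ∈ τ_X ✓.
  U = {p63, p64}: f^{-1}(U) = {B, C} ∈ τ_X ✓.
  U = {p63, p65}: f^{-1}(U) = {B} ∈ τ_X ✓.
  U = {p63, p66}: f^{-1}(U) = {B} ∈ τ_X ✓.
  U = {p64, p65}: f^{-1}(U) = {C} ∈ τ_X ✓.
  U = {p64, p66}: f^{-1}(U) = {C} ∈ τ_X ✓.
  U = {p65, p66}: f^{-1}(U) = ∅ ∈ τ_X ✓.
  U = {p63, p64, p65}: f^{-1}(U) = {B, C} ∈ τ_X ✓.
  U = {p63, p64, p66}: f^{-1}(U) = {B, C} ∈ τ_X ✓.
  U = {p63, p65, p66}: f^{-1}(U) = {B} ∈ τ_X ✓.
  U = {p64, p65, p66}: f^{-1}(U) = {C} ∈ τ_X ✓.
  U = {p63, p64, p65, p66}: f^{-1}(U) = {B, C} ∈ τ_X ✓.
Every preimage lies in τ_X, so f IS continuous.


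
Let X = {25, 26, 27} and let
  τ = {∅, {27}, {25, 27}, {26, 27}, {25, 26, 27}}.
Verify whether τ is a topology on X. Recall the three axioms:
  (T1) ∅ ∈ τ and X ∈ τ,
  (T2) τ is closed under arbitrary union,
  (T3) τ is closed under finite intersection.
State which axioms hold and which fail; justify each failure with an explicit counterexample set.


τ IS a topology on X.

Axiom (T1): ∅ ∈ τ? Yes; X ∈ τ? Yes.
Axiom (T2/T3): check pairwise unions and intersections of members of τ.
All pairwise intersections and unions checked — each lies in τ. Therefore τ satisfies (T1), (T2), (T3): it IS a topology on X.


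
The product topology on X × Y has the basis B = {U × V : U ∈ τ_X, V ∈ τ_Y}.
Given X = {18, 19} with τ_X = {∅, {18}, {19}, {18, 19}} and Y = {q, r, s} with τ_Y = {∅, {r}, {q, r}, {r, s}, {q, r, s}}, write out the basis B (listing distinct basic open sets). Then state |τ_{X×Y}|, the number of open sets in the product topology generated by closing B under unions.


Basis B = {∅ × ∅, {18} × {r}, {19} × {r}, {18} × {q, r}, {18} × {r, s}, {18, 19} × {r}, {19} × {q, r}, {19} × {r, s}, {18} × {q, r, s}, {19} × {q, r, s}, {18, 19} × {q, r}, {18, 19} × {r, s}, {18, 19} × {q, r, s}}; |τ_{X×Y}| = 25.

Enumerate products U × V with U ∈ τ_X, V ∈ τ_Y (deduplicated):
  ∅ × ∅ = {} (∅)
  {18} × {r} = {(18,r)}
  {19} × {r} = {(19,r)}
  {18} × {q, r} = {(18,q), (18,r)}
  {18} × {r, s} = {(18,r), (18,s)}
  {18, 19} × {r} = {(18,r), (19,r)}
  {19} × {q, r} = {(19,q), (19,r)}
  {19} × {r, s} = {(19,r), (19,s)}
  {18} × {q, r, s} = {(18,q), (18,r), (18,s)}
  {19} × {q, r, s} = {(19,q), (19,r), (19,s)}
  {18, 19} × {q, r} = {(18,q), (18,r), (19,q), (19,r)}
  {18, 19} × {r, s} = {(18,r), (18,s), (19,r), (19,s)}
  {18, 19} × {q, r, s} = {(18,q), (18,r), (18,s), (19,q), (19,r), (19,s)}
These 13 distinct sets form the basis B.
Close under arbitrary unions to get τ_{X×Y}; counting gives |τ_{X×Y}| = 25.


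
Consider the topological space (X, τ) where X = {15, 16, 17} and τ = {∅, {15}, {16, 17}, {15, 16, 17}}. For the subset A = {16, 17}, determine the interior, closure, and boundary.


int(A) = {16, 17}, cl(A) = {16, 17}, ∂A = ∅.

Closed sets in (X, τ) are complements of opens:
  closed(X, τ) = {∅, {15}, {16, 17}, {15, 16, 17}}.
int(A) = ⋃ {U ∈ τ : U ⊆ A}. Opens contained in A: ∅, {16, 17}.
Taking the union of these: int(A) = {16, 17}.
cl(A) = ⋂ {C closed : A ⊆ C}. Closed sets containing A: {16, 17}, {15, 16, 17}.
Intersecting these: cl(A) = {16, 17}.
∂A = cl(A) ∖ int(A) = {16, 17} ∖ {16, 17} = ∅.


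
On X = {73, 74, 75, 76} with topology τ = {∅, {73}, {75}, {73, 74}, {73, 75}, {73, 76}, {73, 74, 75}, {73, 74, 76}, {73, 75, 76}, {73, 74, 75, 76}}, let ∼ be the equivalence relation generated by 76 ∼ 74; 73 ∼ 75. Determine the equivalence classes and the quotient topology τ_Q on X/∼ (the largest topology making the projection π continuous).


X/∼ = {[73=75], [74=76]}; |τ_Q| = 3.

Equivalence classes: [73=75], [74=76].
Quotient map π: X → X/∼ sends 73 ↦ [73=75], 74 ↦ [74=76], 75 ↦ [73=75], 76 ↦ [74=76].
For each subset V ⊆ X/∼, compute π^{-1}(V) ⊆ X and check whether π^{-1}(V) ∈ τ. V is open in τ_Q iff π^{-1}(V) ∈ τ.
  V = {}: π^{-1}(V) = ∅ ∈ τ ✓.
  V = {[73=75]}: π^{-1}(V) = {73, 75} ∈ τ ✓.
  V = {[74=76]}: π^{-1}(V) = {74, 76} ∉ τ ✗.
  V = {[73=75], [74=76]}: π^{-1}(V) = {73, 74, 75, 76} ∈ τ ✓.
Open sets in the quotient: τ_Q = {{}, {[73=75]}, {[73=75], [74=76]}} (3 elements).


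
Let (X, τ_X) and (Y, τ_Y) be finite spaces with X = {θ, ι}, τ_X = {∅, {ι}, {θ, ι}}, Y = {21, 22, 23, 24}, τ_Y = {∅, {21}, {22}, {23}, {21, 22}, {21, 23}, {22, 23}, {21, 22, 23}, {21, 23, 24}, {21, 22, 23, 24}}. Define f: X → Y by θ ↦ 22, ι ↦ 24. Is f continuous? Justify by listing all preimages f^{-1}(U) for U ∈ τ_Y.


f is NOT continuous.

Compute f^{-1}(U) for each U ∈ τ_Y:
  U = ∅: f^{-1}(U) = ∅ ∈ τ_X ✓.
  U = {21}: f^{-1}(U) = ∅ ∈ τ_X ✓.
  U = {22}: f^{-1}(U) = {θ} ∉ τ_X ✗.
  U = {23}: f^{-1}(U) = ∅ ∈ τ_X ✓.
  U = {21, 22}: f^{-1}(U) = {θ} ∉ τ_X ✗.
  U = {21, 23}: f^{-1}(U) = ∅ ∈ τ_X ✓.
  U = {22, 23}: f^{-1}(U) = {θ} ∉ τ_X ✗.
  U = {21, 22, 23}: f^{-1}(U) = {θ} ∉ τ_X ✗.
  U = {21, 23, 24}: f^{-1}(U) = {ι} ∈ τ_X ✓.
  U = {21, 22, 23, 24}: f^{-1}(U) = {θ, ι} ∈ τ_X ✓.
Found U = {22} with f^{-1}(U) = {θ} not in τ_X. Therefore f is NOT continuous.


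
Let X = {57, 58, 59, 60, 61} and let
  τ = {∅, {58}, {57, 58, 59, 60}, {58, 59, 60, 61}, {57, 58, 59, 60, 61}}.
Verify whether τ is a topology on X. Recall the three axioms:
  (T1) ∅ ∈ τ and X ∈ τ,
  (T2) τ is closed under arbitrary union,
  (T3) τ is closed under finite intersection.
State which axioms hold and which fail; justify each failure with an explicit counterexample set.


τ is NOT a topology on X.

Axiom (T1): ∅ ∈ τ? Yes; X ∈ τ? Yes.
Axiom (T2/T3): check pairwise unions and intersections of members of τ.
Counterexample for (T3): {57, 58, 59, 60} ∩ {58, 59, 60, 61} = {58, 59, 60} ∉ τ. Therefore τ is NOT a topology.


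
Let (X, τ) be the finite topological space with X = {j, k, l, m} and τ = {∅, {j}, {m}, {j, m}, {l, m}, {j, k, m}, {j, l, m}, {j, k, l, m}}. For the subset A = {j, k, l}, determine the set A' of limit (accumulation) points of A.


A' = {k}

For each x ∈ X, list the open sets U ∈ τ with x ∈ U, then check whether U ∩ (A ∖ {x}) ≠ ∅ for every such U.
  x = j: open {j} ∋ x has {j} ∩ (A ∖ {j}) = ∅, so x is NOT a limit point.
  x = k: opens ∋ x are {j, k, m}, {j, k, l, m}; each meets A ∖ {k}, so x IS a limit point.
  x = l: open {l, m} ∋ x has {l, m} ∩ (A ∖ {l}) = ∅, so x is NOT a limit point.
  x = m: open {m} ∋ x has {m} ∩ (A ∖ {m}) = ∅, so x is NOT a limit point.
Collecting: A' = {k}.


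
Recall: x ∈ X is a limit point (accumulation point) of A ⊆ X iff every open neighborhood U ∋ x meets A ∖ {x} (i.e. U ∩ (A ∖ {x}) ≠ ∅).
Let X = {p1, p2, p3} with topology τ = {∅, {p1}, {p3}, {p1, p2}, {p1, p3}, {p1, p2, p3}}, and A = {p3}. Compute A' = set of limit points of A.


A' = ∅

For each x ∈ X, list the open sets U ∈ τ with x ∈ U, then check whether U ∩ (A ∖ {x}) ≠ ∅ for every such U.
  x = p1: open {p1} ∋ x has {p1} ∩ (A ∖ {p1}) = ∅, so x is NOT a limit point.
  x = p2: open {p1, p2} ∋ x has {p1, p2} ∩ (A ∖ {p2}) = ∅, so x is NOT a limit point.
  x = p3: open {p3} ∋ x has {p3} ∩ (A ∖ {p3}) = ∅, so x is NOT a limit point.
Collecting: A' = ∅.


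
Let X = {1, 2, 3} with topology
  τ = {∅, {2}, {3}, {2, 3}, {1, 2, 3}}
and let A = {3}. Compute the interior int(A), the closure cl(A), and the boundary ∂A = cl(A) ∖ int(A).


int(A) = {3}, cl(A) = {1, 3}, ∂A = {1}.

Closed sets in (X, τ) are complements of opens:
  closed(X, τ) = {∅, {1}, {1, 2}, {1, 3}, {1, 2, 3}}.
int(A) = ⋃ {U ∈ τ : U ⊆ A}. Opens contained in A: ∅, {3}.
Taking the union of these: int(A) = {3}.
cl(A) = ⋂ {C closed : A ⊆ C}. Closed sets containing A: {1, 3}, {1, 2, 3}.
Intersecting these: cl(A) = {1, 3}.
∂A = cl(A) ∖ int(A) = {1, 3} ∖ {3} = {1}.


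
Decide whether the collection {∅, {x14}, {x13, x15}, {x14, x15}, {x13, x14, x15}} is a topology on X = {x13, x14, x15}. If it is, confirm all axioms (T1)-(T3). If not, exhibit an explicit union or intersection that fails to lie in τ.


τ is NOT a topology on X.

Axiom (T1): ∅ ∈ τ? Yes; X ∈ τ? Yes.
Axiom (T2/T3): check pairwise unions and intersections of members of τ.
Counterexample for (T3): {x13, x15} ∩ {x14, x15} = {x15} ∉ τ. Therefore τ is NOT a topology.


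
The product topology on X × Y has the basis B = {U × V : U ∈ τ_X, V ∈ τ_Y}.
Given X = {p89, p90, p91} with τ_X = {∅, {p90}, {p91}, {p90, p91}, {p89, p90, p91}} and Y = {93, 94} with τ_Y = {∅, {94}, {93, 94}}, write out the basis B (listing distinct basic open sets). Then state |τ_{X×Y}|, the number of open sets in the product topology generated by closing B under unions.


Basis B = {∅ × ∅, {p90} × {94}, {p91} × {94}, {p90} × {93, 94}, {p90, p91} × {94}, {p91} × {93, 94}, {p89, p90, p91} × {94}, {p90, p91} × {93, 94}, {p89, p90, p91} × {93, 94}}; |τ_{X×Y}| = 14.

Enumerate products U × V with U ∈ τ_X, V ∈ τ_Y (deduplicated):
  ∅ × ∅ = {} (∅)
  {p90} × {94} = {(p90,94)}
  {p91} × {94} = {(p91,94)}
  {p90} × {93, 94} = {(p90,93), (p90,94)}
  {p90, p91} × {94} = {(p90,94), (p91,94)}
  {p91} × {93, 94} = {(p91,93), (p91,94)}
  {p89, p90, p91} × {94} = {(p89,94), (p90,94), (p91,94)}
  {p90, p91} × {93, 94} = {(p90,93), (p90,94), (p91,93), (p91,94)}
  {p89, p90, p91} × {93, 94} = {(p89,93), (p89,94), (p90,93), (p90,94), (p91,93), (p91,94)}
These 9 distinct sets form the basis B.
Close under arbitrary unions to get τ_{X×Y}; counting gives |τ_{X×Y}| = 14.


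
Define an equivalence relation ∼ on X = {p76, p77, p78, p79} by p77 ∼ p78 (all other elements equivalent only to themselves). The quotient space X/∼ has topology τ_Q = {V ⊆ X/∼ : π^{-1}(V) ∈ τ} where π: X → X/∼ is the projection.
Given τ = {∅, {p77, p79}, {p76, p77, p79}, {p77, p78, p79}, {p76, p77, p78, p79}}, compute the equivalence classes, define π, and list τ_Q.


X/∼ = {[p76], [p77=p78], [p79]}; |τ_Q| = 3.

Equivalence classes: [p76], [p77=p78], [p79].
Quotient map π: X → X/∼ sends p76 ↦ [p76], p77 ↦ [p77=p78], p78 ↦ [p77=p78], p79 ↦ [p79].
For each subset V ⊆ X/∼, compute π^{-1}(V) ⊆ X and check whether π^{-1}(V) ∈ τ. V is open in τ_Q iff π^{-1}(V) ∈ τ.
  V = {}: π^{-1}(V) = ∅ ∈ τ ✓.
  V = {[p76]}: π^{-1}(V) = {p76} ∉ τ ✗.
  V = {[p77=p78]}: π^{-1}(V) = {p77, p78} ∉ τ ✗.
  V = {[p76], [p77=p78]}: π^{-1}(V) = {p76, p77, p78} ∉ τ ✗.
  V = {[p79]}: π^{-1}(V) = {p79} ∉ τ ✗.
  V = {[p76], [p79]}: π^{-1}(V) = {p76, p79} ∉ τ ✗.
  V = {[p77=p78], [p79]}: π^{-1}(V) = {p77, p78, p79} ∈ τ ✓.
  V = {[p76], [p77=p78], [p79]}: π^{-1}(V) = {p76, p77, p78, p79} ∈ τ ✓.
Open sets in the quotient: τ_Q = {{}, {[p77=p78], [p79]}, {[p76], [p77=p78], [p79]}} (3 elements).


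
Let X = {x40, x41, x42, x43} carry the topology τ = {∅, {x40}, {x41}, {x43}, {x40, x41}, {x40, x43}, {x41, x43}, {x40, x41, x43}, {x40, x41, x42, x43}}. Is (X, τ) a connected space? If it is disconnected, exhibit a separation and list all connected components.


(X, τ) is connected.

Find clopen sets (U ∈ τ with X ∖ U ∈ τ):
  U = ∅, X ∖ U = {x40, x41, x42, x43} — both open, so U is clopen.
  U = {x40, x41, x42, x43}, X ∖ U = ∅ — both open, so U is clopen.
Only trivial clopens (∅ and X) exist, so (X, τ) is connected.
Compute connected components by grouping points that agree on all clopens:
  component: {x40, x41, x42, x43}


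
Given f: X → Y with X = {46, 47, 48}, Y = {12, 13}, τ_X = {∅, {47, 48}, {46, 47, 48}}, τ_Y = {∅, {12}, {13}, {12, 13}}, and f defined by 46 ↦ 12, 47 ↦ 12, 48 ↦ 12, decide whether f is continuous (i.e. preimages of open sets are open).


f IS continuous.

Compute f^{-1}(U) for each U ∈ τ_Y:
  U = ∅: f^{-1}(U) = ∅ ∈ τ_X ✓.
  U = {12}: f^{-1}(U) = {46, 47, 48} ∈ τ_X ✓.
  U = {13}: f^{-1}(U) = ∅ ∈ τ_X ✓.
  U = {12, 13}: f^{-1}(U) = {46, 47, 48} ∈ τ_X ✓.
Every preimage lies in τ_X, so f IS continuous.


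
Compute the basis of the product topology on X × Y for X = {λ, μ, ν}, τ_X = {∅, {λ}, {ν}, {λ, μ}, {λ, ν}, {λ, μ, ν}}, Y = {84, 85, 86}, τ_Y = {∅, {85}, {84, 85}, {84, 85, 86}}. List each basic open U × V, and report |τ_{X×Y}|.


Basis B = {∅ × ∅, {λ} × {85}, {ν} × {85}, {λ} × {84, 85}, {λ, μ} × {85}, {λ, ν} × {85}, {ν} × {84, 85}, {λ} × {84, 85, 86}, {λ, μ, ν} × {85}, {ν} × {84, 85, 86}, {λ, μ} × {84, 85}, {λ, ν} × {84, 85}, {λ, μ} × {84, 85, 86}, {λ, ν} × {84, 85, 86}, {λ, μ, ν} × {84, 85}, {λ, μ, ν} × {84, 85, 86}}; |τ_{X×Y}| = 40.

Enumerate products U × V with U ∈ τ_X, V ∈ τ_Y (deduplicated):
  ∅ × ∅ = {} (∅)
  {λ} × {85} = {(λ,85)}
  {ν} × {85} = {(ν,85)}
  {λ} × {84, 85} = {(λ,84), (λ,85)}
  {λ, μ} × {85} = {(λ,85), (μ,85)}
  {λ, ν} × {85} = {(λ,85), (ν,85)}
  {ν} × {84, 85} = {(ν,84), (ν,85)}
  {λ} × {84, 85, 86} = {(λ,84), (λ,85), (λ,86)}
  {λ, μ, ν} × {85} = {(λ,85), (μ,85), (ν,85)}
  {ν} × {84, 85, 86} = {(ν,84), (ν,85), (ν,86)}
  {λ, μ} × {84, 85} = {(λ,84), (λ,85), (μ,84), (μ,85)}
  {λ, ν} × {84, 85} = {(λ,84), (λ,85), (ν,84), (ν,85)}
  {λ, μ} × {84, 85, 86} = {(λ,84), (λ,85), (λ,86), (μ,84), (μ,85), (μ,86)}
  {λ, ν} × {84, 85, 86} = {(λ,84), (λ,85), (λ,86), (ν,84), (ν,85), (ν,86)}
  {λ, μ, ν} × {84, 85} = {(λ,84), (λ,85), (μ,84), (μ,85), (ν,84), (ν,85)}
  {λ, μ, ν} × {84, 85, 86} = {(λ,84), (λ,85), (λ,86), (μ,84), (μ,85), (μ,86), (ν,84), (ν,85), (ν,86)}
These 16 distinct sets form the basis B.
Close under arbitrary unions to get τ_{X×Y}; counting gives |τ_{X×Y}| = 40.


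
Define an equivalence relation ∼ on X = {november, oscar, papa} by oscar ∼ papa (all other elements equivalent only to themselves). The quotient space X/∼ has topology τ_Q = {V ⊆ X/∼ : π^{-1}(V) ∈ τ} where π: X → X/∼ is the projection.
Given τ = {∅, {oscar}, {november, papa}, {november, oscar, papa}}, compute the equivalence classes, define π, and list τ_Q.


X/∼ = {[november], [oscar=papa]}; |τ_Q| = 2.

Equivalence classes: [november], [oscar=papa].
Quotient map π: X → X/∼ sends november ↦ [november], oscar ↦ [oscar=papa], papa ↦ [oscar=papa].
For each subset V ⊆ X/∼, compute π^{-1}(V) ⊆ X and check whether π^{-1}(V) ∈ τ. V is open in τ_Q iff π^{-1}(V) ∈ τ.
  V = {}: π^{-1}(V) = ∅ ∈ τ ✓.
  V = {[november]}: π^{-1}(V) = {november} ∉ τ ✗.
  V = {[oscar=papa]}: π^{-1}(V) = {oscar, papa} ∉ τ ✗.
  V = {[november], [oscar=papa]}: π^{-1}(V) = {november, oscar, papa} ∈ τ ✓.
Open sets in the quotient: τ_Q = {{}, {[november], [oscar=papa]}} (2 elements).


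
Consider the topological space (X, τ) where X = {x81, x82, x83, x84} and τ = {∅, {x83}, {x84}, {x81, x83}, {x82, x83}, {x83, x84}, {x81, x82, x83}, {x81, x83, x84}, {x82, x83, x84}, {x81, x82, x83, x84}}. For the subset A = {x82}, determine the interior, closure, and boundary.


int(A) = ∅, cl(A) = {x82}, ∂A = {x82}.

Closed sets in (X, τ) are complements of opens:
  closed(X, τ) = {∅, {x81}, {x82}, {x84}, {x81, x82}, {x81, x84}, {x82, x84}, {x81, x82, x83}, {x81, x82, x84}, {x81, x82, x83, x84}}.
int(A) = ⋃ {U ∈ τ : U ⊆ A}. Opens contained in A: ∅.
Taking the union of these: int(A) = ∅.
cl(A) = ⋂ {C closed : A ⊆ C}. Closed sets containing A: {x82}, {x81, x82}, {x82, x84}, {x81, x82, x83}, {x81, x82, x84}, {x81, x82, x83, x84}.
Intersecting these: cl(A) = {x82}.
∂A = cl(A) ∖ int(A) = {x82} ∖ ∅ = {x82}.


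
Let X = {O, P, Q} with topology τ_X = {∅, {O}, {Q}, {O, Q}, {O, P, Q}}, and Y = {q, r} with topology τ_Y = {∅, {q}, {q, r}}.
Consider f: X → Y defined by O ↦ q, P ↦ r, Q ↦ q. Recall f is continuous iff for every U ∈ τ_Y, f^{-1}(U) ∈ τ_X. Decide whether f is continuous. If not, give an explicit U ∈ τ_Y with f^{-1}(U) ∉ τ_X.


f IS continuous.

Compute f^{-1}(U) for each U ∈ τ_Y:
  U = ∅: f^{-1}(U) = ∅ ∈ τ_X ✓.
  U = {q}: f^{-1}(U) = {O, Q} ∈ τ_X ✓.
  U = {q, r}: f^{-1}(U) = {O, P, Q} ∈ τ_X ✓.
Every preimage lies in τ_X, so f IS continuous.


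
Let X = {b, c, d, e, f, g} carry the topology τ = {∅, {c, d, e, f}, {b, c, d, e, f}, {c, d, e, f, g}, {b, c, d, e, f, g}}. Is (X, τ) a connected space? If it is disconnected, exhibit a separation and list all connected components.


(X, τ) is connected.

Find clopen sets (U ∈ τ with X ∖ U ∈ τ):
  U = ∅, X ∖ U = {b, c, d, e, f, g} — both open, so U is clopen.
  U = {b, c, d, e, f, g}, X ∖ U = ∅ — both open, so U is clopen.
Only trivial clopens (∅ and X) exist, so (X, τ) is connected.
Compute connected components by grouping points that agree on all clopens:
  component: {b, c, d, e, f, g}
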